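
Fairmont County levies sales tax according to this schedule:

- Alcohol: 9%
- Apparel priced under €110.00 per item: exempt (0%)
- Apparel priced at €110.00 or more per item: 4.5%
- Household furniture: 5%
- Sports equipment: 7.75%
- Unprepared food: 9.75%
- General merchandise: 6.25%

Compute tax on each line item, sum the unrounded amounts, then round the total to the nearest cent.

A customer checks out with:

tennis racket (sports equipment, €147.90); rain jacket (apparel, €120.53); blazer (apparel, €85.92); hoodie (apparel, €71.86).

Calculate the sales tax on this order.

Tennis racket €147.90: sports equipment → 7.75% → €11.46225
Rain jacket €120.53: apparel, €110.00 or more → 4.5% → €5.42385
Blazer €85.92: apparel, under €110.00 → 0% → €0.00
Hoodie €71.86: apparel, under €110.00 → 0% → €0.00
Unrounded tax sum = €16.8861 → €16.89

€16.89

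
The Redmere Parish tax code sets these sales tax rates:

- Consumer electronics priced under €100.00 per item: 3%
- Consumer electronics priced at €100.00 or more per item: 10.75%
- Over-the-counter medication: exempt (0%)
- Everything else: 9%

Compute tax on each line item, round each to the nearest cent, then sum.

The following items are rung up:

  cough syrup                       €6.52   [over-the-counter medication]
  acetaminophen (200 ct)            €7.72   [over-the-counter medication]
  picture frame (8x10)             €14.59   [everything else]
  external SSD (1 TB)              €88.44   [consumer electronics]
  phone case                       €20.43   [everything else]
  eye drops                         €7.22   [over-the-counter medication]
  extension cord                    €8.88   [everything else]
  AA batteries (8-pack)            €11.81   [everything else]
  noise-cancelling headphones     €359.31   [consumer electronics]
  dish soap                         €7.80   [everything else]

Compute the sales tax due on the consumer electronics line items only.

External SSD (1 TB) €88.44: consumer electronics, under €100.00 → 3% → €2.65
Noise-cancelling headphones €359.31: consumer electronics, €100.00 or more → 10.75% → €38.63
Tax on consumer electronics = €2.65 + €38.63 = €41.28

€41.28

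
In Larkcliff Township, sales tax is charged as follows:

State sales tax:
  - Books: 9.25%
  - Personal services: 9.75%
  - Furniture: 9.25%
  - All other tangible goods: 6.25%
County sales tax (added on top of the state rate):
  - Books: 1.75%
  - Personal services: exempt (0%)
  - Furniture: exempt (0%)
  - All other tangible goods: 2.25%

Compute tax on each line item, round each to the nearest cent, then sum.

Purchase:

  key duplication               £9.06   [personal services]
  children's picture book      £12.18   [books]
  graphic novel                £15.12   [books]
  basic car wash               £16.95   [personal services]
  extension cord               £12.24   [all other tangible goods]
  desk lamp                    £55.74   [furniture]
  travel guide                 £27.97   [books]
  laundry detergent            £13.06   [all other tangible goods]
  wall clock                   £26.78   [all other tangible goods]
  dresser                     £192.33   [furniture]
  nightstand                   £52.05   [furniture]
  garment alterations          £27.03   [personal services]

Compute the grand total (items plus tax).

£503.95

Key duplication £9.06: personal services → 9.75% + 0% county = 9.75% → £0.88
Children's picture book £12.18: books → 9.25% + 1.75% county = 11% → £1.34
Graphic novel £15.12: books → 9.25% + 1.75% county = 11% → £1.66
Basic car wash £16.95: personal services → 9.75% + 0% county = 9.75% → £1.65
Extension cord £12.24: all other tangible goods → 6.25% + 2.25% county = 8.5% → £1.04
Desk lamp £55.74: furniture → 9.25% + 0% county = 9.25% → £5.16
Travel guide £27.97: books → 9.25% + 1.75% county = 11% → £3.08
Laundry detergent £13.06: all other tangible goods → 6.25% + 2.25% county = 8.5% → £1.11
Wall clock £26.78: all other tangible goods → 6.25% + 2.25% county = 8.5% → £2.28
Dresser £192.33: furniture → 9.25% + 0% county = 9.25% → £17.79
Nightstand £52.05: furniture → 9.25% + 0% county = 9.25% → £4.81
Garment alterations £27.03: personal services → 9.75% + 0% county = 9.75% → £2.64
Subtotal = £460.51; tax = £43.44; total due = £503.95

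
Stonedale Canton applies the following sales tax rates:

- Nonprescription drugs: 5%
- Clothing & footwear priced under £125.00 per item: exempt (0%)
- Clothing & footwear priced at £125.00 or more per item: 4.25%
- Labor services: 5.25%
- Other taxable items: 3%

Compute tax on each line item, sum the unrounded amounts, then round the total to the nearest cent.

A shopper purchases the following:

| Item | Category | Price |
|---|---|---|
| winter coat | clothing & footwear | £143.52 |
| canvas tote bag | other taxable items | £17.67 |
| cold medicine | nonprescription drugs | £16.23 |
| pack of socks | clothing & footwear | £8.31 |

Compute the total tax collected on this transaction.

£7.44

Winter coat £143.52: clothing & footwear, £125.00 or more → 4.25% → £6.0996
Canvas tote bag £17.67: other taxable items → 3% → £0.5301
Cold medicine £16.23: nonprescription drugs → 5% → £0.8115
Pack of socks £8.31: clothing & footwear, under £125.00 → 0% → £0.00
Unrounded tax sum = £7.4412 → £7.44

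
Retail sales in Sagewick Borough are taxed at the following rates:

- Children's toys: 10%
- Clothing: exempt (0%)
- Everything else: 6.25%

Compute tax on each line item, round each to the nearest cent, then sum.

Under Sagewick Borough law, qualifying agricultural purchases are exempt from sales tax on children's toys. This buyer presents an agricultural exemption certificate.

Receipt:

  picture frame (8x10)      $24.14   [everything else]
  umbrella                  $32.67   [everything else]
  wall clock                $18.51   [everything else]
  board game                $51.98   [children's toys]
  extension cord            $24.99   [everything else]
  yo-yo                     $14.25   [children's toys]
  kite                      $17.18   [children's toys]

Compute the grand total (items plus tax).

$189.99

Picture frame (8x10) $24.14: everything else → 6.25% → $1.51
Umbrella $32.67: everything else → 6.25% → $2.04
Wall clock $18.51: everything else → 6.25% → $1.16
Board game $51.98: children's toys, buyer-exempt → 0% → $0.00
Extension cord $24.99: everything else → 6.25% → $1.56
Yo-yo $14.25: children's toys, buyer-exempt → 0% → $0.00
Kite $17.18: children's toys, buyer-exempt → 0% → $0.00
Subtotal = $183.72; tax = $6.27; total due = $189.99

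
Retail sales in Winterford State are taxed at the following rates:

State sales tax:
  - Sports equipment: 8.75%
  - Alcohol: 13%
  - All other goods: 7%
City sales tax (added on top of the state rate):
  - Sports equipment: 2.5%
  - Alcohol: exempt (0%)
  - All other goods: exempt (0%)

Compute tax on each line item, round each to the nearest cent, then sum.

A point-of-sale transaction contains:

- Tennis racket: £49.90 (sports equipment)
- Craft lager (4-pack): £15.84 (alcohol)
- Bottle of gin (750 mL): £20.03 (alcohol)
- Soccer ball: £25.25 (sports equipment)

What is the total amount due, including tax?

£124.13

Tennis racket £49.90: sports equipment → 8.75% + 2.5% city = 11.25% → £5.61
Craft lager (4-pack) £15.84: alcohol → 13% + 0% city = 13% → £2.06
Bottle of gin (750 mL) £20.03: alcohol → 13% + 0% city = 13% → £2.60
Soccer ball £25.25: sports equipment → 8.75% + 2.5% city = 11.25% → £2.84
Subtotal = £111.02; tax = £13.11; total due = £124.13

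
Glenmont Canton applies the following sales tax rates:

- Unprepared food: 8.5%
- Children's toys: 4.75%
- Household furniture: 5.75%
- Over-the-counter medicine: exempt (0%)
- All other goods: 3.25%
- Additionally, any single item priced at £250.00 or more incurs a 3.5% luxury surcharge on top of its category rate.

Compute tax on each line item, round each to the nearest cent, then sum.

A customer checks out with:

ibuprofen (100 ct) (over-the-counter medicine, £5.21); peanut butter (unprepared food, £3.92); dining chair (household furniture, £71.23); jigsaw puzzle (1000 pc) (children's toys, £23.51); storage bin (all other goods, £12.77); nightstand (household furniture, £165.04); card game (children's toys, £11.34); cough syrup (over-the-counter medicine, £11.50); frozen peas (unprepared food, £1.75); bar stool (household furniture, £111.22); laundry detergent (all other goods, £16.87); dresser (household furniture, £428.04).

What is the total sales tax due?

Ibuprofen (100 ct) £5.21: over-the-counter medicine → 0% → £0.00
Peanut butter £3.92: unprepared food → 8.5% → £0.33
Dining chair £71.23: household furniture → 5.75% → £4.10
Jigsaw puzzle (1000 pc) £23.51: children's toys → 4.75% → £1.12
Storage bin £12.77: all other goods → 3.25% → £0.42
Nightstand £165.04: household furniture → 5.75% → £9.49
Card game £11.34: children's toys → 4.75% → £0.54
Cough syrup £11.50: over-the-counter medicine → 0% → £0.00
Frozen peas £1.75: unprepared food → 8.5% → £0.15
Bar stool £111.22: household furniture → 5.75% → £6.40
Laundry detergent £16.87: all other goods → 3.25% → £0.55
Dresser £428.04: household furniture → 5.75% + 3.5% surcharge = 9.25% → £39.59
Total tax = £0.33 + £4.10 + £1.12 + £0.42 + £9.49 + £0.54 + £0.15 + £6.40 + £0.55 + £39.59 = £62.69

£62.69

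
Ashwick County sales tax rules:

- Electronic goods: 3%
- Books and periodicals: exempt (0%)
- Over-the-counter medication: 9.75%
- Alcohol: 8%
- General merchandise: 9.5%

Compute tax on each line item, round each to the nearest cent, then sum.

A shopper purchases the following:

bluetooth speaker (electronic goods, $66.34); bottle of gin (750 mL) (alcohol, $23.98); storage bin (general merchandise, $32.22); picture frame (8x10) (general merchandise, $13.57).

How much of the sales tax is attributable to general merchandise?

Storage bin $32.22: general merchandise → 9.5% → $3.06
Picture frame (8x10) $13.57: general merchandise → 9.5% → $1.29
Tax on general merchandise = $3.06 + $1.29 = $4.35

$4.35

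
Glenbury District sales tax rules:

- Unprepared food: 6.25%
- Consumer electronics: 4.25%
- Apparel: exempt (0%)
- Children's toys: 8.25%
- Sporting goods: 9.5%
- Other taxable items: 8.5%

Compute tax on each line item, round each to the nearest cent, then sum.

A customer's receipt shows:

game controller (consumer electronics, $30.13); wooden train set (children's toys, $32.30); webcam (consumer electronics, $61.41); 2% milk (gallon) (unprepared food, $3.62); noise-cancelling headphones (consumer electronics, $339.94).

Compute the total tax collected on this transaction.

Game controller $30.13: consumer electronics → 4.25% → $1.28
Wooden train set $32.30: children's toys → 8.25% → $2.66
Webcam $61.41: consumer electronics → 4.25% → $2.61
2% milk (gallon) $3.62: unprepared food → 6.25% → $0.23
Noise-cancelling headphones $339.94: consumer electronics → 4.25% → $14.45
Total tax = $1.28 + $2.66 + $2.61 + $0.23 + $14.45 = $21.23

$21.23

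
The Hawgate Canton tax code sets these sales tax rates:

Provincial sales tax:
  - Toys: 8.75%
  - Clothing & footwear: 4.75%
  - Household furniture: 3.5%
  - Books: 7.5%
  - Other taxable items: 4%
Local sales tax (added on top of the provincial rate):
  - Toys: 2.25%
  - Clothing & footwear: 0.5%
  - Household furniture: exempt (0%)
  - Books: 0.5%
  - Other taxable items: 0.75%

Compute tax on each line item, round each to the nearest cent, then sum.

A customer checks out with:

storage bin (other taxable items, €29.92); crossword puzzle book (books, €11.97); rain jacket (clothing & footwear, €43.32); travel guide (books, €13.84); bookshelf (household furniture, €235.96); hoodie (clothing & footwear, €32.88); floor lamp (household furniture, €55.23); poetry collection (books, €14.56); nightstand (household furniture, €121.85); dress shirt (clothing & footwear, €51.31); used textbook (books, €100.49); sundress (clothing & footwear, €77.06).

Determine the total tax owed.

Storage bin €29.92: other taxable items → 4% + 0.75% local = 4.75% → €1.42
Crossword puzzle book €11.97: books → 7.5% + 0.5% local = 8% → €0.96
Rain jacket €43.32: clothing & footwear → 4.75% + 0.5% local = 5.25% → €2.27
Travel guide €13.84: books → 7.5% + 0.5% local = 8% → €1.11
Bookshelf €235.96: household furniture → 3.5% + 0% local = 3.5% → €8.26
Hoodie €32.88: clothing & footwear → 4.75% + 0.5% local = 5.25% → €1.73
Floor lamp €55.23: household furniture → 3.5% + 0% local = 3.5% → €1.93
Poetry collection €14.56: books → 7.5% + 0.5% local = 8% → €1.16
Nightstand €121.85: household furniture → 3.5% + 0% local = 3.5% → €4.26
Dress shirt €51.31: clothing & footwear → 4.75% + 0.5% local = 5.25% → €2.69
Used textbook €100.49: books → 7.5% + 0.5% local = 8% → €8.04
Sundress €77.06: clothing & footwear → 4.75% + 0.5% local = 5.25% → €4.05
Total tax = €1.42 + €0.96 + €2.27 + €1.11 + €8.26 + €1.73 + €1.93 + €1.16 + €4.26 + €2.69 + €8.04 + €4.05 = €37.88

€37.88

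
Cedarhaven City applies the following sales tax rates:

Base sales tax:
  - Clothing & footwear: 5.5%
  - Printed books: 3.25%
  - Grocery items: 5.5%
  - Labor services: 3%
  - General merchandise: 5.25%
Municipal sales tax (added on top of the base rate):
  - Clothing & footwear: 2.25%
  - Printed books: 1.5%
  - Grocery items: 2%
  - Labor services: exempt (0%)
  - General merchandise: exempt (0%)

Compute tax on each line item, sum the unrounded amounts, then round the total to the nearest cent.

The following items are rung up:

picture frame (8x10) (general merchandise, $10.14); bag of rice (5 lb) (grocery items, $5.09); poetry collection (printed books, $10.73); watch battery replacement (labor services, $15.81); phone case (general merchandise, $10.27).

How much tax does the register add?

$2.44

Picture frame (8x10) $10.14: general merchandise → 5.25% + 0% municipal = 5.25% → $0.53235
Bag of rice (5 lb) $5.09: grocery items → 5.5% + 2% municipal = 7.5% → $0.38175
Poetry collection $10.73: printed books → 3.25% + 1.5% municipal = 4.75% → $0.509675
Watch battery replacement $15.81: labor services → 3% + 0% municipal = 3% → $0.4743
Phone case $10.27: general merchandise → 5.25% + 0% municipal = 5.25% → $0.539175
Unrounded tax sum = $2.43725 → $2.44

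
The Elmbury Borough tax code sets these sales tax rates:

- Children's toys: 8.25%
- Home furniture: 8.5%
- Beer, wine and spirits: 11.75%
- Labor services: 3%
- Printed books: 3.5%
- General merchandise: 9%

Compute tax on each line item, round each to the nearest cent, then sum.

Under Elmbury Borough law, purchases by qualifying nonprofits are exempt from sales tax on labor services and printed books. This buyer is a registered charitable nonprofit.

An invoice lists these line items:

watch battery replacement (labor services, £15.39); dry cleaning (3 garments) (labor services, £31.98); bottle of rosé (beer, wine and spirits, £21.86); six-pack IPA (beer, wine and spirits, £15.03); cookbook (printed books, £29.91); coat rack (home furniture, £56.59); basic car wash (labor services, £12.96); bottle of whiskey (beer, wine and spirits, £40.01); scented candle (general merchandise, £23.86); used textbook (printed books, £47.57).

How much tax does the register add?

£16.00

Watch battery replacement £15.39: labor services, buyer-exempt → 0% → £0.00
Dry cleaning (3 garments) £31.98: labor services, buyer-exempt → 0% → £0.00
Bottle of rosé £21.86: beer, wine and spirits → 11.75% → £2.57
Six-pack IPA £15.03: beer, wine and spirits → 11.75% → £1.77
Cookbook £29.91: printed books, buyer-exempt → 0% → £0.00
Coat rack £56.59: home furniture → 8.5% → £4.81
Basic car wash £12.96: labor services, buyer-exempt → 0% → £0.00
Bottle of whiskey £40.01: beer, wine and spirits → 11.75% → £4.70
Scented candle £23.86: general merchandise → 9% → £2.15
Used textbook £47.57: printed books, buyer-exempt → 0% → £0.00
Total tax = £2.57 + £1.77 + £4.81 + £4.70 + £2.15 = £16.00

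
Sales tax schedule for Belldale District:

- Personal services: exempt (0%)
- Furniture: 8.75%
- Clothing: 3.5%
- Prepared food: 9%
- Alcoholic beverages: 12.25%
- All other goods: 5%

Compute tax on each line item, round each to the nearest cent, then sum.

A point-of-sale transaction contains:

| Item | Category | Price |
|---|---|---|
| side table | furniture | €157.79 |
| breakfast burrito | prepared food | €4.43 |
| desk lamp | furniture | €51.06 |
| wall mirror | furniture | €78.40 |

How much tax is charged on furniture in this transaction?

Side table €157.79: furniture → 8.75% → €13.81
Desk lamp €51.06: furniture → 8.75% → €4.47
Wall mirror €78.40: furniture → 8.75% → €6.86
Tax on furniture = €13.81 + €4.47 + €6.86 = €25.14

€25.14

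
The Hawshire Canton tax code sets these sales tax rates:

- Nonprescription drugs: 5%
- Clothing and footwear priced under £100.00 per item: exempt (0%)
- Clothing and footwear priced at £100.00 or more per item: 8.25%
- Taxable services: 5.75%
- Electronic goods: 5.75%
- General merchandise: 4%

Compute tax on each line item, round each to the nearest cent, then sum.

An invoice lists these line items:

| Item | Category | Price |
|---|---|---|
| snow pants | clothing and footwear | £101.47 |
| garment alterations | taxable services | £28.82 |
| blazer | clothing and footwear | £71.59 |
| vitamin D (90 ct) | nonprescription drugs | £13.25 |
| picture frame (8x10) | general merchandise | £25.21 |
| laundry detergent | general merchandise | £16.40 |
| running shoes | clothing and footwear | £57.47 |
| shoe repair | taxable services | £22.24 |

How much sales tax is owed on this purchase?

£13.64

Snow pants £101.47: clothing and footwear, £100.00 or more → 8.25% → £8.37
Garment alterations £28.82: taxable services → 5.75% → £1.66
Blazer £71.59: clothing and footwear, under £100.00 → 0% → £0.00
Vitamin D (90 ct) £13.25: nonprescription drugs → 5% → £0.66
Picture frame (8x10) £25.21: general merchandise → 4% → £1.01
Laundry detergent £16.40: general merchandise → 4% → £0.66
Running shoes £57.47: clothing and footwear, under £100.00 → 0% → £0.00
Shoe repair £22.24: taxable services → 5.75% → £1.28
Total tax = £8.37 + £1.66 + £0.66 + £1.01 + £0.66 + £1.28 = £13.64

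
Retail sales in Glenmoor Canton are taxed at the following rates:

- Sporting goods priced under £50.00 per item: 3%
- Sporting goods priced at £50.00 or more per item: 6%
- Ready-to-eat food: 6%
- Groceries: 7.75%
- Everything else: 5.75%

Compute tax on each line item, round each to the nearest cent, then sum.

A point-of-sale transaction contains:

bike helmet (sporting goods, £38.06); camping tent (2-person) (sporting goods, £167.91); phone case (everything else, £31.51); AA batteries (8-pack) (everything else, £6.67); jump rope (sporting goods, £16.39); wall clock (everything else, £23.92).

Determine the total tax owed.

Bike helmet £38.06: sporting goods, under £50.00 → 3% → £1.14
Camping tent (2-person) £167.91: sporting goods, £50.00 or more → 6% → £10.07
Phone case £31.51: everything else → 5.75% → £1.81
AA batteries (8-pack) £6.67: everything else → 5.75% → £0.38
Jump rope £16.39: sporting goods, under £50.00 → 3% → £0.49
Wall clock £23.92: everything else → 5.75% → £1.38
Total tax = £1.14 + £10.07 + £1.81 + £0.38 + £0.49 + £1.38 = £15.27

£15.27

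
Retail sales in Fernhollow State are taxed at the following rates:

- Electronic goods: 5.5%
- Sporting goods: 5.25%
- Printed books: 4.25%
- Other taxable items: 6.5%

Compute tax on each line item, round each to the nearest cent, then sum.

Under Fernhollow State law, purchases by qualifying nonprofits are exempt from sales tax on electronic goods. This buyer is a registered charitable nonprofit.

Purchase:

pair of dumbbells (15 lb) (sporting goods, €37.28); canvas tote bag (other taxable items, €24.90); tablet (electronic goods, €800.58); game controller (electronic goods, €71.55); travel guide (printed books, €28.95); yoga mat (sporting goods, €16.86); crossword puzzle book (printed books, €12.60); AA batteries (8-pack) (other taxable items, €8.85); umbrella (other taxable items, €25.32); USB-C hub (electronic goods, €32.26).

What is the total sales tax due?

€8.47

Pair of dumbbells (15 lb) €37.28: sporting goods → 5.25% → €1.96
Canvas tote bag €24.90: other taxable items → 6.5% → €1.62
Tablet €800.58: electronic goods, buyer-exempt → 0% → €0.00
Game controller €71.55: electronic goods, buyer-exempt → 0% → €0.00
Travel guide €28.95: printed books → 4.25% → €1.23
Yoga mat €16.86: sporting goods → 5.25% → €0.89
Crossword puzzle book €12.60: printed books → 4.25% → €0.54
AA batteries (8-pack) €8.85: other taxable items → 6.5% → €0.58
Umbrella €25.32: other taxable items → 6.5% → €1.65
USB-C hub €32.26: electronic goods, buyer-exempt → 0% → €0.00
Total tax = €1.96 + €1.62 + €1.23 + €0.89 + €0.54 + €0.58 + €1.65 = €8.47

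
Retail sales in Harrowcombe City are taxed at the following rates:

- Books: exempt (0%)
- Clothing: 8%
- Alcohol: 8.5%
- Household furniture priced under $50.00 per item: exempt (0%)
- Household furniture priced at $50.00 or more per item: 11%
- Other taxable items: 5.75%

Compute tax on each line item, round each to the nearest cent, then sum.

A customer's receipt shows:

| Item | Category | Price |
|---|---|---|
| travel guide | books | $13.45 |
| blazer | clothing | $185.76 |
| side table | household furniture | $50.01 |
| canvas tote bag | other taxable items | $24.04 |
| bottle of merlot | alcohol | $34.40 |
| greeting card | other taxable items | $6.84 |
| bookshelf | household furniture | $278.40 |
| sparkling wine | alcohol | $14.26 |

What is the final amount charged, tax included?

Travel guide $13.45: books → 0% → $0.00
Blazer $185.76: clothing → 8% → $14.86
Side table $50.01: household furniture, $50.00 or more → 11% → $5.50
Canvas tote bag $24.04: other taxable items → 5.75% → $1.38
Bottle of merlot $34.40: alcohol → 8.5% → $2.92
Greeting card $6.84: other taxable items → 5.75% → $0.39
Bookshelf $278.40: household furniture, $50.00 or more → 11% → $30.62
Sparkling wine $14.26: alcohol → 8.5% → $1.21
Subtotal = $607.16; tax = $56.88; total due = $664.04

$664.04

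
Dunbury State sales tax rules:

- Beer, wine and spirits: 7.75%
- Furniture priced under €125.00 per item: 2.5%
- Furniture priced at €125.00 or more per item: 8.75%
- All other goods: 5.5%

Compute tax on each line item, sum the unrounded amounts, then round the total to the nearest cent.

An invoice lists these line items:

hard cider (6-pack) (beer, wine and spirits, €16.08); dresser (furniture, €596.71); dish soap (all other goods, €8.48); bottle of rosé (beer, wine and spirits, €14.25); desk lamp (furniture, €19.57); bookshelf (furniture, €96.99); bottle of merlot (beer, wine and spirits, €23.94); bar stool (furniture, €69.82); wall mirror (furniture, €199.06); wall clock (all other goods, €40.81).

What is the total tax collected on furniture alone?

Dresser €596.71: furniture, €125.00 or more → 8.75% → €52.212125
Desk lamp €19.57: furniture, under €125.00 → 2.5% → €0.48925
Bookshelf €96.99: furniture, under €125.00 → 2.5% → €2.42475
Bar stool €69.82: furniture, under €125.00 → 2.5% → €1.7455
Wall mirror €199.06: furniture, €125.00 or more → 8.75% → €17.41775
Tax on furniture: unrounded sum = €74.289375 → €74.29

€74.29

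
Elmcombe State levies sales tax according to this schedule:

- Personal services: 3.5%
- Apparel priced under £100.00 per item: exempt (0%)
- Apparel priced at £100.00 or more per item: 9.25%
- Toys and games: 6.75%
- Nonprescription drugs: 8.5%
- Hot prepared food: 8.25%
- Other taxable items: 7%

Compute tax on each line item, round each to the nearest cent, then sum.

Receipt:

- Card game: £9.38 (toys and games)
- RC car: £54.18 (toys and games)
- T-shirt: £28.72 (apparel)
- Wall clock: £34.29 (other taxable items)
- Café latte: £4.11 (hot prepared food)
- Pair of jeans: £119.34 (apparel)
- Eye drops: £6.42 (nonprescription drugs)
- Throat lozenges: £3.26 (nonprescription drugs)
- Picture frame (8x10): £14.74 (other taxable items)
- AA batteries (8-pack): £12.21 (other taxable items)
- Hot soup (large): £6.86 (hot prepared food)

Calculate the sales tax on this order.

Card game £9.38: toys and games → 6.75% → £0.63
RC car £54.18: toys and games → 6.75% → £3.66
T-shirt £28.72: apparel, under £100.00 → 0% → £0.00
Wall clock £34.29: other taxable items → 7% → £2.40
Café latte £4.11: hot prepared food → 8.25% → £0.34
Pair of jeans £119.34: apparel, £100.00 or more → 9.25% → £11.04
Eye drops £6.42: nonprescription drugs → 8.5% → £0.55
Throat lozenges £3.26: nonprescription drugs → 8.5% → £0.28
Picture frame (8x10) £14.74: other taxable items → 7% → £1.03
AA batteries (8-pack) £12.21: other taxable items → 7% → £0.85
Hot soup (large) £6.86: hot prepared food → 8.25% → £0.57
Total tax = £0.63 + £3.66 + £2.40 + £0.34 + £11.04 + £0.55 + £0.28 + £1.03 + £0.85 + £0.57 = £21.35

£21.35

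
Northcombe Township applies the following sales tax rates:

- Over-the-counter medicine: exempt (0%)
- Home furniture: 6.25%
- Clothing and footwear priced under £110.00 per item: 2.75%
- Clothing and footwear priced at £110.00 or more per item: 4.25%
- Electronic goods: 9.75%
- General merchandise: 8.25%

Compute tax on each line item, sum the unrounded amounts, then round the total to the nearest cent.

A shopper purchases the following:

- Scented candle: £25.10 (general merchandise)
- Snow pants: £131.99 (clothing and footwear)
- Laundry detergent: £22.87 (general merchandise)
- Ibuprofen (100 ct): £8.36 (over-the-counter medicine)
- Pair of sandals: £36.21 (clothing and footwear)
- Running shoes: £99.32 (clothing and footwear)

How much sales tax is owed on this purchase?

Scented candle £25.10: general merchandise → 8.25% → £2.07075
Snow pants £131.99: clothing and footwear, £110.00 or more → 4.25% → £5.609575
Laundry detergent £22.87: general merchandise → 8.25% → £1.886775
Ibuprofen (100 ct) £8.36: over-the-counter medicine → 0% → £0.00
Pair of sandals £36.21: clothing and footwear, under £110.00 → 2.75% → £0.995775
Running shoes £99.32: clothing and footwear, under £110.00 → 2.75% → £2.7313
Unrounded tax sum = £13.294175 → £13.29

£13.29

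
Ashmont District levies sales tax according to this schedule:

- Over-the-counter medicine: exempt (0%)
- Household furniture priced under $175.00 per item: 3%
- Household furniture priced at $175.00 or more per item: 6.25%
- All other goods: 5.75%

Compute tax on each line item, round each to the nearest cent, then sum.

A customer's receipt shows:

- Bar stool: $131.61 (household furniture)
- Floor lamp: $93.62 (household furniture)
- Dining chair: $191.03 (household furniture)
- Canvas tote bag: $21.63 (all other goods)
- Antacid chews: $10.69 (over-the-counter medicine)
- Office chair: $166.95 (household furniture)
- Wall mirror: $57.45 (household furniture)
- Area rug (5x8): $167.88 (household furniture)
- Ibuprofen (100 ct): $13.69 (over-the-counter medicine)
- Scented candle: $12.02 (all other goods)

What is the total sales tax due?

$32.40

Bar stool $131.61: household furniture, under $175.00 → 3% → $3.95
Floor lamp $93.62: household furniture, under $175.00 → 3% → $2.81
Dining chair $191.03: household furniture, $175.00 or more → 6.25% → $11.94
Canvas tote bag $21.63: all other goods → 5.75% → $1.24
Antacid chews $10.69: over-the-counter medicine → 0% → $0.00
Office chair $166.95: household furniture, under $175.00 → 3% → $5.01
Wall mirror $57.45: household furniture, under $175.00 → 3% → $1.72
Area rug (5x8) $167.88: household furniture, under $175.00 → 3% → $5.04
Ibuprofen (100 ct) $13.69: over-the-counter medicine → 0% → $0.00
Scented candle $12.02: all other goods → 5.75% → $0.69
Total tax = $3.95 + $2.81 + $11.94 + $1.24 + $5.01 + $1.72 + $5.04 + $0.69 = $32.40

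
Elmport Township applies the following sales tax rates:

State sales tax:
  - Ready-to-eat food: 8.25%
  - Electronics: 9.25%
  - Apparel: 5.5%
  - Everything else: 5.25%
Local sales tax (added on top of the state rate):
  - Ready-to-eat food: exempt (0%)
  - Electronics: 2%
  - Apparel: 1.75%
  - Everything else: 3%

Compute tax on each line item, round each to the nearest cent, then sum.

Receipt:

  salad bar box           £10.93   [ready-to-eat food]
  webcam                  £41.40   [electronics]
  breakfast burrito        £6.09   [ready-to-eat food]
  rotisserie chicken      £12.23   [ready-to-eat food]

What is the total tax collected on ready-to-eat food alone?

£2.41

Salad bar box £10.93: ready-to-eat food → 8.25% + 0% local = 8.25% → £0.90
Breakfast burrito £6.09: ready-to-eat food → 8.25% + 0% local = 8.25% → £0.50
Rotisserie chicken £12.23: ready-to-eat food → 8.25% + 0% local = 8.25% → £1.01
Tax on ready-to-eat food = £0.90 + £0.50 + £1.01 = £2.41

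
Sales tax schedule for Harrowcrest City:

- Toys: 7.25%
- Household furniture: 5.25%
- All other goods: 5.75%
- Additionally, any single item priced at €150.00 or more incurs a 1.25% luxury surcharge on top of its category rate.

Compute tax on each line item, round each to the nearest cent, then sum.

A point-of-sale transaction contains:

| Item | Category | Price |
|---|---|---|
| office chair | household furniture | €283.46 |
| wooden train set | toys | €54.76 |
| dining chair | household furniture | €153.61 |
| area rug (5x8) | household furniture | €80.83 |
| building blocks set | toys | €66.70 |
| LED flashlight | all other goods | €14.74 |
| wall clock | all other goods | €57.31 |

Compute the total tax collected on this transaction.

Office chair €283.46: household furniture → 5.25% + 1.25% surcharge = 6.5% → €18.42
Wooden train set €54.76: toys → 7.25% → €3.97
Dining chair €153.61: household furniture → 5.25% + 1.25% surcharge = 6.5% → €9.98
Area rug (5x8) €80.83: household furniture → 5.25% → €4.24
Building blocks set €66.70: toys → 7.25% → €4.84
LED flashlight €14.74: all other goods → 5.75% → €0.85
Wall clock €57.31: all other goods → 5.75% → €3.30
Total tax = €18.42 + €3.97 + €9.98 + €4.24 + €4.84 + €0.85 + €3.30 = €45.60

€45.60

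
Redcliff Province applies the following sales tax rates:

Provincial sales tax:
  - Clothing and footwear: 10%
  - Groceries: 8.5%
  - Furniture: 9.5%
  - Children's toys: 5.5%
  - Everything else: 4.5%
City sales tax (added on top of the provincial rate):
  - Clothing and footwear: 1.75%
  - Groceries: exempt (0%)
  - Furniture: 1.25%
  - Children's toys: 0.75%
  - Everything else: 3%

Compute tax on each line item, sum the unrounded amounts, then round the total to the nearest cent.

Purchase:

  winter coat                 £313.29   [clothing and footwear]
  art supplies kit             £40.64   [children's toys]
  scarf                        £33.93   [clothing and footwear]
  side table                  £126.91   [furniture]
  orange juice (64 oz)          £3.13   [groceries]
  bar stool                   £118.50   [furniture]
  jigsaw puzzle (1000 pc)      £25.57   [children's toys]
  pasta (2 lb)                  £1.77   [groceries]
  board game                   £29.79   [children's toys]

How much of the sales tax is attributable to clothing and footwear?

£40.80

Winter coat £313.29: clothing and footwear → 10% + 1.75% city = 11.75% → £36.811575
Scarf £33.93: clothing and footwear → 10% + 1.75% city = 11.75% → £3.986775
Tax on clothing and footwear: unrounded sum = £40.79835 → £40.80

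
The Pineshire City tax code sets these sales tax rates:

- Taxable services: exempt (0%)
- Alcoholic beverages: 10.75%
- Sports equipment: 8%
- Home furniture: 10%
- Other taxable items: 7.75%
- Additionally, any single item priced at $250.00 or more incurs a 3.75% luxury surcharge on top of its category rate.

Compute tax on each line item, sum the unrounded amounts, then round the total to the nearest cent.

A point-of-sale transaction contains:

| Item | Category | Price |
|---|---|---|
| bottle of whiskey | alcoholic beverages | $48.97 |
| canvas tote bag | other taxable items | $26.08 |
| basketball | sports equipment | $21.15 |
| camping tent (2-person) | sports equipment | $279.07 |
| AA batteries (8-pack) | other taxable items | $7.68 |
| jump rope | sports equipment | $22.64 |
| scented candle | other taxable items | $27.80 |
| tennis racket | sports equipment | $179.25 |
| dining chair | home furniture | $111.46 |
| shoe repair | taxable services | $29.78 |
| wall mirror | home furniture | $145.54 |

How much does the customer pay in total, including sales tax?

$985.79

Bottle of whiskey $48.97: alcoholic beverages → 10.75% → $5.264275
Canvas tote bag $26.08: other taxable items → 7.75% → $2.0212
Basketball $21.15: sports equipment → 8% → $1.692
Camping tent (2-person) $279.07: sports equipment → 8% + 3.75% surcharge = 11.75% → $32.790725
AA batteries (8-pack) $7.68: other taxable items → 7.75% → $0.5952
Jump rope $22.64: sports equipment → 8% → $1.8112
Scented candle $27.80: other taxable items → 7.75% → $2.1545
Tennis racket $179.25: sports equipment → 8% → $14.34
Dining chair $111.46: home furniture → 10% → $11.146
Shoe repair $29.78: taxable services → 0% → $0.00
Wall mirror $145.54: home furniture → 10% → $14.554
Subtotal = $899.42; unrounded tax = $86.3691 → $86.37; total due = $985.79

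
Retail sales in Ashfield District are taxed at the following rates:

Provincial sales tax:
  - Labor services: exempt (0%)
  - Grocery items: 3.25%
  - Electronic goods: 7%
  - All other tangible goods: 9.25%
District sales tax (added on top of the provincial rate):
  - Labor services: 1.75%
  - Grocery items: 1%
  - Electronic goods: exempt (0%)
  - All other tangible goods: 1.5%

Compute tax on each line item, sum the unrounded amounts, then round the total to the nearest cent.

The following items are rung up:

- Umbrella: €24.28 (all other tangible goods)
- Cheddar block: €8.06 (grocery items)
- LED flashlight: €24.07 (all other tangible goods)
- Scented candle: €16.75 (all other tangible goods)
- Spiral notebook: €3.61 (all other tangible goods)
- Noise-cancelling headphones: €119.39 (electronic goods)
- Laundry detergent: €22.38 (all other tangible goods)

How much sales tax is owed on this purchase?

€18.49

Umbrella €24.28: all other tangible goods → 9.25% + 1.5% district = 10.75% → €2.6101
Cheddar block €8.06: grocery items → 3.25% + 1% district = 4.25% → €0.34255
LED flashlight €24.07: all other tangible goods → 9.25% + 1.5% district = 10.75% → €2.587525
Scented candle €16.75: all other tangible goods → 9.25% + 1.5% district = 10.75% → €1.800625
Spiral notebook €3.61: all other tangible goods → 9.25% + 1.5% district = 10.75% → €0.388075
Noise-cancelling headphones €119.39: electronic goods → 7% + 0% district = 7% → €8.3573
Laundry detergent €22.38: all other tangible goods → 9.25% + 1.5% district = 10.75% → €2.40585
Unrounded tax sum = €18.492025 → €18.49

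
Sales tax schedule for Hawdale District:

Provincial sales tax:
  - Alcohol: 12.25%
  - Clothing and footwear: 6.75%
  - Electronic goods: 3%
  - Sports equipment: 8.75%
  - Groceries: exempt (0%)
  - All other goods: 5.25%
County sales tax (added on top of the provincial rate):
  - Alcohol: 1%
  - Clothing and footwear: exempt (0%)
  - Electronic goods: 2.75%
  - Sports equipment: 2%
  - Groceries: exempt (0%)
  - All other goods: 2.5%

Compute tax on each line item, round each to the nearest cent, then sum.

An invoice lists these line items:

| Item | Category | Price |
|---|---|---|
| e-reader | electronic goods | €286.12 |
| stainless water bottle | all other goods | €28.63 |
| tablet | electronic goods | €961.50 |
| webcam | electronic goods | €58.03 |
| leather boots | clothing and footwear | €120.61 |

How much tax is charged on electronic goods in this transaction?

€75.08

E-reader €286.12: electronic goods → 3% + 2.75% county = 5.75% → €16.45
Tablet €961.50: electronic goods → 3% + 2.75% county = 5.75% → €55.29
Webcam €58.03: electronic goods → 3% + 2.75% county = 5.75% → €3.34
Tax on electronic goods = €16.45 + €55.29 + €3.34 = €75.08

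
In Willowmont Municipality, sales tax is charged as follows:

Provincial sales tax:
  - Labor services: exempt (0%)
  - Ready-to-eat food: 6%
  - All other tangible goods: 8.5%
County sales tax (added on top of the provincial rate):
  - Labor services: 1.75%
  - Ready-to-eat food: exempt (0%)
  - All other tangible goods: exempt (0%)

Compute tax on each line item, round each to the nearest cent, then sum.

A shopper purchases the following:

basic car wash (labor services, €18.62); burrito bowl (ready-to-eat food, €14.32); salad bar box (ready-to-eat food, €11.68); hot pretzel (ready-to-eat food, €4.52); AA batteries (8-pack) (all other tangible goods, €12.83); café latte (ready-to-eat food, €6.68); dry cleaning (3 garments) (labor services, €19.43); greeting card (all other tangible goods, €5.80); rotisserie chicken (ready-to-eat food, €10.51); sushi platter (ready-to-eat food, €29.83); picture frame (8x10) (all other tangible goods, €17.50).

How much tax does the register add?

Basic car wash €18.62: labor services → 0% + 1.75% county = 1.75% → €0.33
Burrito bowl €14.32: ready-to-eat food → 6% + 0% county = 6% → €0.86
Salad bar box €11.68: ready-to-eat food → 6% + 0% county = 6% → €0.70
Hot pretzel €4.52: ready-to-eat food → 6% + 0% county = 6% → €0.27
AA batteries (8-pack) €12.83: all other tangible goods → 8.5% + 0% county = 8.5% → €1.09
Café latte €6.68: ready-to-eat food → 6% + 0% county = 6% → €0.40
Dry cleaning (3 garments) €19.43: labor services → 0% + 1.75% county = 1.75% → €0.34
Greeting card €5.80: all other tangible goods → 8.5% + 0% county = 8.5% → €0.49
Rotisserie chicken €10.51: ready-to-eat food → 6% + 0% county = 6% → €0.63
Sushi platter €29.83: ready-to-eat food → 6% + 0% county = 6% → €1.79
Picture frame (8x10) €17.50: all other tangible goods → 8.5% + 0% county = 8.5% → €1.49
Total tax = €0.33 + €0.86 + €0.70 + €0.27 + €1.09 + €0.40 + €0.34 + €0.49 + €0.63 + €1.79 + €1.49 = €8.39

€8.39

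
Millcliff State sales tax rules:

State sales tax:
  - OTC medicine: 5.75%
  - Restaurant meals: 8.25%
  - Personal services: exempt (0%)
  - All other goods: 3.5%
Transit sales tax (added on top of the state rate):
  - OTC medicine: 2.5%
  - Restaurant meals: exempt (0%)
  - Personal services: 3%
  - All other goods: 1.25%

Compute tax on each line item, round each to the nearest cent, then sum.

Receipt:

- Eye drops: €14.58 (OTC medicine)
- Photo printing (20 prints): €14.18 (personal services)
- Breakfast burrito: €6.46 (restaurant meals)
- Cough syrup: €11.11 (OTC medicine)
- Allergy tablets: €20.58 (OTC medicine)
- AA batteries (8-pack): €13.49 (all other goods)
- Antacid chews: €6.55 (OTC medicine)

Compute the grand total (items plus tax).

€92.91

Eye drops €14.58: OTC medicine → 5.75% + 2.5% transit = 8.25% → €1.20
Photo printing (20 prints) €14.18: personal services → 0% + 3% transit = 3% → €0.43
Breakfast burrito €6.46: restaurant meals → 8.25% + 0% transit = 8.25% → €0.53
Cough syrup €11.11: OTC medicine → 5.75% + 2.5% transit = 8.25% → €0.92
Allergy tablets €20.58: OTC medicine → 5.75% + 2.5% transit = 8.25% → €1.70
AA batteries (8-pack) €13.49: all other goods → 3.5% + 1.25% transit = 4.75% → €0.64
Antacid chews €6.55: OTC medicine → 5.75% + 2.5% transit = 8.25% → €0.54
Subtotal = €86.95; tax = €5.96; total due = €92.91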